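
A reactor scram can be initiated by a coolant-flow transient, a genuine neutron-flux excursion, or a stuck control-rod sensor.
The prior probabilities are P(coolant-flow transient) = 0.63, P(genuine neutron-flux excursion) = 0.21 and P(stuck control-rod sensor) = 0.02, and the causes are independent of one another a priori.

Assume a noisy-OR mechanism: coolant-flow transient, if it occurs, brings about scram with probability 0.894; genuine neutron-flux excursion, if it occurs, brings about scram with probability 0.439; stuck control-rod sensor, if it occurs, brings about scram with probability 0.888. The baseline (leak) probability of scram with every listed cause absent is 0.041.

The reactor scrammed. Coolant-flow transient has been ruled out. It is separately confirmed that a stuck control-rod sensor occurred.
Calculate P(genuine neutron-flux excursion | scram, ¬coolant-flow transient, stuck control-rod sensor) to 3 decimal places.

P(genuine neutron-flux excursion | scram, ¬coolant-flow transient, stuck control-rod sensor) ≈ 0.219

Under noisy-OR, P(scram | causes) = 1 − (1−0.041)·∏(1−qᵢ) over the active causes.
P(scram | ¬coolant-flow transient, stuck control-rod sensor) = 0.892592·0.79 + 0.939744·0.21 = 0.705148 + 0.197346 = 0.902494
Restricting to configurations with genuine neutron-flux excursion present: 0.939744·0.21 = 0.197346.
Hence the posterior is 0.197346/0.902494 ≈ 0.219.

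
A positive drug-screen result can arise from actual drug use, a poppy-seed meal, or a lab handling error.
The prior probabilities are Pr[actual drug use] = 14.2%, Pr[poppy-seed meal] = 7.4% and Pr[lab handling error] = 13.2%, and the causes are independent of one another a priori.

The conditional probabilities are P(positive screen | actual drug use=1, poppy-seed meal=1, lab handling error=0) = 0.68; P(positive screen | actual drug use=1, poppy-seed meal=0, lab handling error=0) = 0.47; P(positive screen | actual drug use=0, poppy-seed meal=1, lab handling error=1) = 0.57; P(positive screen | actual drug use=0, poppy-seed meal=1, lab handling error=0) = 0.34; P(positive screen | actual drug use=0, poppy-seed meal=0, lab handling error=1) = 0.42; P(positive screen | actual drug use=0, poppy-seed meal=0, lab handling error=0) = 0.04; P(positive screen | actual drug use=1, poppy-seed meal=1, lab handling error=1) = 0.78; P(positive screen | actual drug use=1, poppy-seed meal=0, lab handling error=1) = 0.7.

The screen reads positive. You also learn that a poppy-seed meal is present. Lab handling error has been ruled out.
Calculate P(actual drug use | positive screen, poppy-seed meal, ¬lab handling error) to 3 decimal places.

P(actual drug use | positive screen, poppy-seed meal, ¬lab handling error) ≈ 0.249

For the numerator, keep only actual drug use=true terms: 0.68*0.142 = 0.096560
Denominator P(positive screen | poppy-seed meal, ¬lab handling error): 0.34*0.858 + 0.68*0.142 = 0.388280
Posterior = 0.096560 / 0.388280 ≈ 0.249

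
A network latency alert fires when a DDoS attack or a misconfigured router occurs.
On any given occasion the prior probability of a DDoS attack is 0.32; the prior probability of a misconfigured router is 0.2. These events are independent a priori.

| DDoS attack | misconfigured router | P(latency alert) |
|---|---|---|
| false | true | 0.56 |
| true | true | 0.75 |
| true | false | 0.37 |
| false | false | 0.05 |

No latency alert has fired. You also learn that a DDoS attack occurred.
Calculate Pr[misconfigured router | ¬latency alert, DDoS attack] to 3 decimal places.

Numerator (weight on configurations with misconfigured router): 0.25*0.2 = 0.050000
Denominator P(¬latency alert | DDoS attack): 0.63*0.8 + 0.25*0.2 = 0.554000
P(misconfigured router | ¬latency alert, DDoS attack) = 0.050000/0.554000 ≈ 0.090

Pr[misconfigured router | ¬latency alert, DDoS attack] ≈ 0.090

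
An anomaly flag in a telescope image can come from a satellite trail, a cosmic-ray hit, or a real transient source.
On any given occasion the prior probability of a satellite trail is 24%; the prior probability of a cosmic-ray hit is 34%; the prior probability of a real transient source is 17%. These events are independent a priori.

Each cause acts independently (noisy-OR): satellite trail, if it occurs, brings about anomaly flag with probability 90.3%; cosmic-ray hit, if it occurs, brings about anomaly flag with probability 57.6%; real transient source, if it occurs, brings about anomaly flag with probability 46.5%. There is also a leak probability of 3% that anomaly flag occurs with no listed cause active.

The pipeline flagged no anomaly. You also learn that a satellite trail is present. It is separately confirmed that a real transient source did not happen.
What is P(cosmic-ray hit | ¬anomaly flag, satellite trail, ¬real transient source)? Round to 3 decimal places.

Under noisy-OR, P(anomaly flag | causes) = 1 − (1−0.03)·∏(1−qᵢ) over the active causes.
For the numerator, keep only cosmic-ray hit=true terms: 0.039894*0.34 = 0.013564
Denominator P(¬anomaly flag | satellite trail, ¬real transient source): 0.09409*0.66 + 0.039894*0.34 = 0.075663
Posterior = 0.013564 / 0.075663 ≈ 0.179

P(cosmic-ray hit | ¬anomaly flag, satellite trail, ¬real transient source) ≈ 0.179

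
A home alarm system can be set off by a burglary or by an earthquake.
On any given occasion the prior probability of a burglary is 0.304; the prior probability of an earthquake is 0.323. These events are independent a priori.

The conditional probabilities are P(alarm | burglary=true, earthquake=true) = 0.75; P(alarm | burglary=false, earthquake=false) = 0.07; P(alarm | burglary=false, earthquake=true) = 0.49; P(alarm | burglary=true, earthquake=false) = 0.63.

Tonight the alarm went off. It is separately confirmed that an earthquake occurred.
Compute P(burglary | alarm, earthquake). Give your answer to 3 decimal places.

Numerator (weight on configurations with burglary): 0.75·0.304 = 0.228000
Normalizer over all consistent configurations: 0.49·0.696 + 0.75·0.304 = 0.569040
Posterior = 0.228000 / 0.569040 ≈ 0.401

P(burglary | alarm, earthquake) ≈ 0.401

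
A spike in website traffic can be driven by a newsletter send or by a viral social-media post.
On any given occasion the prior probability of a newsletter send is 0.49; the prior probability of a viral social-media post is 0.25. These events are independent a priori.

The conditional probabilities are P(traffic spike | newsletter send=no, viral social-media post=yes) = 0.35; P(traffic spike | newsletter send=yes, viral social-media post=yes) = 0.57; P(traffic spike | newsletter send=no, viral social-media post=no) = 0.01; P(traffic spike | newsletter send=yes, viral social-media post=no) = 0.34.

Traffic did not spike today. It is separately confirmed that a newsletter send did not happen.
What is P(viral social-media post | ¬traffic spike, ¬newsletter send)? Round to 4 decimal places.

For the numerator, keep only viral social-media post=true terms: 0.65×0.25 = 0.162500
The normalizing constant is 0.99×0.75 + 0.65×0.25 = 0.905000
P(viral social-media post | ¬traffic spike, ¬newsletter send) = 0.162500/0.905000 ≈ 0.1796

P(viral social-media post | ¬traffic spike, ¬newsletter send) ≈ 0.1796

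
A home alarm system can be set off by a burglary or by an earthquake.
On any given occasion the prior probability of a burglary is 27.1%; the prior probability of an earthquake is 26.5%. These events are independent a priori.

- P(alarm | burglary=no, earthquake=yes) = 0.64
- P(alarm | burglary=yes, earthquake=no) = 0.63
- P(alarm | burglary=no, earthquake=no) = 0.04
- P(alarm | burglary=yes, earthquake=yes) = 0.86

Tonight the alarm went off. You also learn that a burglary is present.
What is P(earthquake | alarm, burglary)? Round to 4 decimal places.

P(earthquake | alarm, burglary) ≈ 0.3298

P(alarm | burglary) = 0.63·0.735 + 0.86·0.265 = 0.463050 + 0.227900 = 0.690950
Restricting to configurations with earthquake present: 0.86·0.265 = 0.227900.
Hence the posterior is 0.227900/0.690950 ≈ 0.3298.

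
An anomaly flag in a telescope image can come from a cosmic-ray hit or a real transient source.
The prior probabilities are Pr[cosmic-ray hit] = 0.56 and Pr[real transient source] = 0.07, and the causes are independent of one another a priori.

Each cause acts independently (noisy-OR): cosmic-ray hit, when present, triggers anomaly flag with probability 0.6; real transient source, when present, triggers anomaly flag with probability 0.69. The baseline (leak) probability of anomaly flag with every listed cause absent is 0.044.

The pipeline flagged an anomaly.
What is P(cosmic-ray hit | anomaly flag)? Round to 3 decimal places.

P(cosmic-ray hit | anomaly flag) ≈ 0.900

Under noisy-OR, P(anomaly flag | causes) = 1 − (1−0.044)·∏(1−qᵢ) over the active causes.
P(anomaly flag) = 0.044·0.44·0.93 + 0.70364·0.44·0.07 + 0.6176·0.56·0.93 + 0.881456·0.56·0.07 = 0.018005 + 0.021672 + 0.321646 + 0.034553 = 0.395876
Restricting to configurations with cosmic-ray hit present: 0.321646 + 0.034553 = 0.356199.
P(cosmic-ray hit | anomaly flag) = 0.356199 / 0.395876 ≈ 0.900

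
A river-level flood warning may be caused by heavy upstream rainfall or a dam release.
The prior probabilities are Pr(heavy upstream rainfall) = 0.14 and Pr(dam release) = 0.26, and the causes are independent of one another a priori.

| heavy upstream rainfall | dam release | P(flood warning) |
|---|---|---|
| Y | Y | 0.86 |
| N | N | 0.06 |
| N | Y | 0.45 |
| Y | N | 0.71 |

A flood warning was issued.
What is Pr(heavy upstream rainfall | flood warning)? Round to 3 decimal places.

Pr(heavy upstream rainfall | flood warning) ≈ 0.430

P(flood warning) = 0.06*0.86*0.74 + 0.45*0.86*0.26 + 0.71*0.14*0.74 + 0.86*0.14*0.26 = 0.038184 + 0.100620 + 0.073556 + 0.031304 = 0.243664
The heavy upstream rainfall-present share is 0.073556 + 0.031304 = 0.104860.
Hence the posterior is 0.104860/0.243664 ≈ 0.430.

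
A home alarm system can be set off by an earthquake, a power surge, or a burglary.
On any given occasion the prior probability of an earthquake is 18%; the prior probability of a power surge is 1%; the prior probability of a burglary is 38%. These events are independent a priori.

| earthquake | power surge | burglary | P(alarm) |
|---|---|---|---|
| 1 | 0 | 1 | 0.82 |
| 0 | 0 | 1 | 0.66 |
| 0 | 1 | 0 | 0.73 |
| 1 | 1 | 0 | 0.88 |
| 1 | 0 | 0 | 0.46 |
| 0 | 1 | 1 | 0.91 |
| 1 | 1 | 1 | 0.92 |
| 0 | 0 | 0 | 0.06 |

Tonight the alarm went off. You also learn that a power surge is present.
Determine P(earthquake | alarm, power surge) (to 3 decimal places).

Weight on earthquake=true, given the evidence: 0.098208 + 0.062928 = 0.161136
Denominator P(alarm | power surge): 0.73×0.82×0.62 + 0.91×0.82×0.38 + 0.88×0.18×0.62 + 0.92×0.18×0.38 = 0.815824
P(earthquake | alarm, power surge) = 0.161136/0.815824 ≈ 0.198

P(earthquake | alarm, power surge) ≈ 0.198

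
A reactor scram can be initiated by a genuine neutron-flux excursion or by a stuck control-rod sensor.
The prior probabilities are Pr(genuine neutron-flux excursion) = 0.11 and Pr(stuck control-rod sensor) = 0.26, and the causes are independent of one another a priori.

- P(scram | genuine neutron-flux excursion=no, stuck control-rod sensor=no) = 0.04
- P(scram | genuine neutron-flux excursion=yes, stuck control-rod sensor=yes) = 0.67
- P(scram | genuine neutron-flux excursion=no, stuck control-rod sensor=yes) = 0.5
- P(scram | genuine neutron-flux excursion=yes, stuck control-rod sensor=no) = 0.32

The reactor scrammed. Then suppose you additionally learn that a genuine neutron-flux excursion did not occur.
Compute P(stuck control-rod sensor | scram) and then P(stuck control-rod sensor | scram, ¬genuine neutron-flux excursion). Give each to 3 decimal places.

Enumerate the 4 (genuine neutron-flux excursion, stuck control-rod sensor) configurations and weight by the priors:
  P(scram) = 0.04*0.89*0.74 + 0.5*0.89*0.26 + 0.32*0.11*0.74 + 0.67*0.11*0.26
        = 0.026344 + 0.115700 + 0.026048 + 0.019162 = 0.187254
The terms with stuck control-rod sensor present sum to 0.134862, so
  P(stuck control-rod sensor | scram) = 0.134862 / 0.187254 ≈ 0.720

Now also conditioning on genuine neutron-flux excursion≠true:
P(scram | ¬genuine neutron-flux excursion) = 0.04*0.74 + 0.5*0.26 = 0.029600 + 0.130000 = 0.159600
Restricting to configurations with stuck control-rod sensor present: 0.5*0.26 = 0.130000.
So P(stuck control-rod sensor | scram, ¬genuine neutron-flux excursion) = 0.130000/0.159600 ≈ 0.815.
Ruling out genuine neutron-flux excursion raises the posterior on stuck control-rod sensor — the flip side of explaining away.

P(stuck control-rod sensor | scram) ≈ 0.720; P(stuck control-rod sensor | scram, ¬genuine neutron-flux excursion) ≈ 0.815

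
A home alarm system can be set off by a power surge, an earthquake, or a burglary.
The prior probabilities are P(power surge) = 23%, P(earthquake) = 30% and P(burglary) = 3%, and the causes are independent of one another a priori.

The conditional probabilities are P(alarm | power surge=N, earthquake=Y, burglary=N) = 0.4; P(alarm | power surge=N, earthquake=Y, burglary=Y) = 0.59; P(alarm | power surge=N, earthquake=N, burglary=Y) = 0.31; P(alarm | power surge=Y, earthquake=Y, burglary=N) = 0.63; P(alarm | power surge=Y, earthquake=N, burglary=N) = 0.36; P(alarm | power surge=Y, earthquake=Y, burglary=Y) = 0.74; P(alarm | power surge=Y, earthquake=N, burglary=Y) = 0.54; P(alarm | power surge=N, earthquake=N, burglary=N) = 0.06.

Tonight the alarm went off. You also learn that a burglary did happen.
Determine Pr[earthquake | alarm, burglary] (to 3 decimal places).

Pr[earthquake | alarm, burglary] ≈ 0.424

Enumerate the 4 (power surge, earthquake) configurations and weight by the priors:
  P(alarm | burglary) = 0.31×0.77×0.7 + 0.59×0.77×0.3 + 0.54×0.23×0.7 + 0.74×0.23×0.3
        = 0.167090 + 0.136290 + 0.086940 + 0.051060 = 0.441380
Configurations with earthquake contribute 0.187350, so
  P(earthquake | alarm, burglary) = 0.187350 / 0.441380 ≈ 0.424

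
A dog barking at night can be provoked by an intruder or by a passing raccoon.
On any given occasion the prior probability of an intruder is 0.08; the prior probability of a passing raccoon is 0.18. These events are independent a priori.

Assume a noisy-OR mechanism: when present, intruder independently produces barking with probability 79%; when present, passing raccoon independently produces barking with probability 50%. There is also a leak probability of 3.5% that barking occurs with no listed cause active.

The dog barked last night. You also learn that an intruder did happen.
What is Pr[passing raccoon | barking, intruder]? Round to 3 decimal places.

Pr[passing raccoon | barking, intruder] ≈ 0.198

Under noisy-OR, P(barking | causes) = 1 − (1−0.035)·∏(1−qᵢ) over the active causes.
P(barking | intruder) = 0.79735×0.82 + 0.898675×0.18 = 0.653827 + 0.161762 = 0.815589
Of this, 0.161762 comes from 0.898675×0.18 (the passing raccoon=true cases).
Hence the posterior is 0.161762/0.815589 ≈ 0.198.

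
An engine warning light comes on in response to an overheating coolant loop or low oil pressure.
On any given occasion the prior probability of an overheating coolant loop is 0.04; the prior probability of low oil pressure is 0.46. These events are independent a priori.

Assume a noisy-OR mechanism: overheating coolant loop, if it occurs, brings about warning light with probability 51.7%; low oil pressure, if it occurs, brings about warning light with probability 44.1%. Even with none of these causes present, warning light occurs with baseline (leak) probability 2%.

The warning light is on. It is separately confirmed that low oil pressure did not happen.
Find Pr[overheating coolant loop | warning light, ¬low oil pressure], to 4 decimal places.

Under noisy-OR, P(warning light | causes) = 1 − (1−0.02)·∏(1−qᵢ) over the active causes.
Numerator (weight on configurations with overheating coolant loop): 0.52666*0.04 = 0.021066
Normalizer over all consistent configurations: 0.02*0.96 + 0.52666*0.04 = 0.040266
Posterior = 0.021066 / 0.040266 ≈ 0.5232

Pr[overheating coolant loop | warning light, ¬low oil pressure] ≈ 0.5232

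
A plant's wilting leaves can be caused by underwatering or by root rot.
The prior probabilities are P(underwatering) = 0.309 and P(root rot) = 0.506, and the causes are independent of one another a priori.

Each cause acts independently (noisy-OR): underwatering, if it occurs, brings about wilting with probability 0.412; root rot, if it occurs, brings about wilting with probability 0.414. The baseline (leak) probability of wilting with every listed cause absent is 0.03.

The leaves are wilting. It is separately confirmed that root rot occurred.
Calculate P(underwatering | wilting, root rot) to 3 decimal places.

P(underwatering | wilting, root rot) ≈ 0.408

Under noisy-OR, P(wilting | causes) = 1 − (1−0.03)·∏(1−qᵢ) over the active causes.
For the numerator, keep only underwatering=true terms: 0.665769*0.309 = 0.205723
Denominator P(wilting | root rot): 0.43158*0.691 + 0.665769*0.309 = 0.503945
Posterior = 0.205723 / 0.503945 ≈ 0.408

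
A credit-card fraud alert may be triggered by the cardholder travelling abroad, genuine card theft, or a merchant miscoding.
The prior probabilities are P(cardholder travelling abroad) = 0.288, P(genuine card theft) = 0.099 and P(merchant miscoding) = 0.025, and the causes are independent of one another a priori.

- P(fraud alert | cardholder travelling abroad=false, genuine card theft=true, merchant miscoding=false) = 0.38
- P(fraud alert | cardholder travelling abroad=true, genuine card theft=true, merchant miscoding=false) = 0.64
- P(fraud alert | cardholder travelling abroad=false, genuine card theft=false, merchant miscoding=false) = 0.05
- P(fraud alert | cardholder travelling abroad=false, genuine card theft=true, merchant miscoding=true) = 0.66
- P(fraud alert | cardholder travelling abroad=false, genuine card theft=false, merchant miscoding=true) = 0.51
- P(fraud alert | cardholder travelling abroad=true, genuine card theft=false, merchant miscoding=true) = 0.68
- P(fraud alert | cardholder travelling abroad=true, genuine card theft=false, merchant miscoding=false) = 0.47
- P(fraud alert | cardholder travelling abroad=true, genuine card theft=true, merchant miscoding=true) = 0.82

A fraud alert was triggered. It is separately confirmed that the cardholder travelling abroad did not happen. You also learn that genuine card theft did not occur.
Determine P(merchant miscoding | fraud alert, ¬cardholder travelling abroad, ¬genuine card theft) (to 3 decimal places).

P(merchant miscoding | fraud alert, ¬cardholder travelling abroad, ¬genuine card theft) ≈ 0.207

P(fraud alert | ¬cardholder travelling abroad, ¬genuine card theft) = 0.05·0.975 + 0.51·0.025 = 0.048750 + 0.012750 = 0.061500
Of this, 0.012750 comes from 0.51·0.025 (the merchant miscoding=true cases).
Hence the posterior is 0.012750/0.061500 ≈ 0.207.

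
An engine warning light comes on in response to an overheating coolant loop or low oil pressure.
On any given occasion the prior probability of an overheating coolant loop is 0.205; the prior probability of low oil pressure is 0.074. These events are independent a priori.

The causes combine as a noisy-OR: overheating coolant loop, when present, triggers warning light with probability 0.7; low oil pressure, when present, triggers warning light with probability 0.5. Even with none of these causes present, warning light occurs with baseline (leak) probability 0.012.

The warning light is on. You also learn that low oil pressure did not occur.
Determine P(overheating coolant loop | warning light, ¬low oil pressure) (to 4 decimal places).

P(overheating coolant loop | warning light, ¬low oil pressure) ≈ 0.9380

Under noisy-OR, P(warning light | causes) = 1 − (1−0.012)·∏(1−qᵢ) over the active causes.
Sum P(warning light|·) weighted by the priors over both values of overheating coolant loop:
  P(warning light | ¬low oil pressure) = 0.012×0.795 + 0.7036×0.205
        = 0.009540 + 0.144238 = 0.153778
Configurations with overheating coolant loop contribute 0.144238, so
  P(overheating coolant loop | warning light, ¬low oil pressure) = 0.144238 / 0.153778 ≈ 0.9380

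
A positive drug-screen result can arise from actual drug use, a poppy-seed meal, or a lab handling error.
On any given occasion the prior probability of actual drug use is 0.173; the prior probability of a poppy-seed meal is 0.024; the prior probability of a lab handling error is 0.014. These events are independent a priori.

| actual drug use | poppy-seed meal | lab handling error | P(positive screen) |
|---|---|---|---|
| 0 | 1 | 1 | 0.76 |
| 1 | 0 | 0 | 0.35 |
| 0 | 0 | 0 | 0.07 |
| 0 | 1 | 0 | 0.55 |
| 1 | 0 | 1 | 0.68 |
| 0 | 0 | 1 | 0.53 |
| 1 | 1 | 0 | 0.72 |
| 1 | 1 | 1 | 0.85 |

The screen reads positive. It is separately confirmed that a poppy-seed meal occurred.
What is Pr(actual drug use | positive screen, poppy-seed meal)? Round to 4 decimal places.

Pr(actual drug use | positive screen, poppy-seed meal) ≈ 0.2145

Sum P(positive screen|·) weighted by the priors over the 4 (actual drug use, lab handling error) configurations:
  P(positive screen | poppy-seed meal) = 0.55×0.827×0.986 + 0.76×0.827×0.014 + 0.72×0.173×0.986 + 0.85×0.173×0.014
        = 0.448482 + 0.008799 + 0.122816 + 0.002059 = 0.582156
The terms with actual drug use present sum to 0.124875, so
  P(actual drug use | positive screen, poppy-seed meal) = 0.124875 / 0.582156 ≈ 0.2145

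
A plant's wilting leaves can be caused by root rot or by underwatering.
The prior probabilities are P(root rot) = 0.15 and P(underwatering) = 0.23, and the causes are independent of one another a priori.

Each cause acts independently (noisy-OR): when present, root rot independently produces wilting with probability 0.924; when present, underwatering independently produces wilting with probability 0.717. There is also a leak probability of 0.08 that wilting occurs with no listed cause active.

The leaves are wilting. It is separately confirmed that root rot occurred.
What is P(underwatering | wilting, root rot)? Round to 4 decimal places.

Under noisy-OR, P(wilting | causes) = 1 − (1−0.08)·∏(1−qᵢ) over the active causes.
For the numerator, keep only underwatering=true terms: 0.980213*0.23 = 0.225449
Denominator P(wilting | root rot): 0.93008*0.77 + 0.980213*0.23 = 0.941611
Posterior = 0.225449 / 0.941611 ≈ 0.2394

P(underwatering | wilting, root rot) ≈ 0.2394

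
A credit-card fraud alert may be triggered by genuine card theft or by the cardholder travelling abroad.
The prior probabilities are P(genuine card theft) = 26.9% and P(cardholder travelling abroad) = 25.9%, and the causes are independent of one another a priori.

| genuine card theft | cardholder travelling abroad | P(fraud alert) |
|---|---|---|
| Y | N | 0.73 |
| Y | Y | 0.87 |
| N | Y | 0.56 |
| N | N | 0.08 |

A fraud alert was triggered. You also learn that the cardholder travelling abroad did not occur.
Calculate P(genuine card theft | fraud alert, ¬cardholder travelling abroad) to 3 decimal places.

P(fraud alert | ¬cardholder travelling abroad) = 0.08·0.731 + 0.73·0.269 = 0.058480 + 0.196370 = 0.254850
Restricting to configurations with genuine card theft present: 0.73·0.269 = 0.196370.
So P(genuine card theft | fraud alert, ¬cardholder travelling abroad) = 0.196370/0.254850 ≈ 0.771.

P(genuine card theft | fraud alert, ¬cardholder travelling abroad) ≈ 0.771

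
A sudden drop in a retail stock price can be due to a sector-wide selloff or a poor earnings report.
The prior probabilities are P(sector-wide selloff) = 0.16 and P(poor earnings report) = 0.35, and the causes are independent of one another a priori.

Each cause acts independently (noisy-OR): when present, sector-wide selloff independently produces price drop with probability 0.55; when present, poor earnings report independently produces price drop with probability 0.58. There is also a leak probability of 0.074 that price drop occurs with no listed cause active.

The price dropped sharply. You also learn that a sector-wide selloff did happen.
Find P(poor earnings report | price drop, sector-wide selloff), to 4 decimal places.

Under noisy-OR, P(price drop | causes) = 1 − (1−0.074)·∏(1−qᵢ) over the active causes.
For the numerator, keep only poor earnings report=true terms: 0.824986·0.35 = 0.288745
The normalizing constant is 0.5833·0.65 + 0.824986·0.35 = 0.667890
Posterior = 0.288745 / 0.667890 ≈ 0.4323

P(poor earnings report | price drop, sector-wide selloff) ≈ 0.4323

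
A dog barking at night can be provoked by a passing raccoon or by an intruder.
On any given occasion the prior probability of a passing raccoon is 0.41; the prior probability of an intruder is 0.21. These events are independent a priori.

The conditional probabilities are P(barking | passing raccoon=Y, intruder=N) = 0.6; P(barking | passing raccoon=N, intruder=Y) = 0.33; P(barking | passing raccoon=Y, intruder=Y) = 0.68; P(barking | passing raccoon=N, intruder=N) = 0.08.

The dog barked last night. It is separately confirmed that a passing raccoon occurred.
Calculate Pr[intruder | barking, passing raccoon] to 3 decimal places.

P(barking | passing raccoon) = 0.6·0.79 + 0.68·0.21 = 0.474000 + 0.142800 = 0.616800
Of this, 0.142800 comes from 0.68·0.21 (the intruder=true cases).
Hence the posterior is 0.142800/0.616800 ≈ 0.232.

Pr[intruder | barking, passing raccoon] ≈ 0.232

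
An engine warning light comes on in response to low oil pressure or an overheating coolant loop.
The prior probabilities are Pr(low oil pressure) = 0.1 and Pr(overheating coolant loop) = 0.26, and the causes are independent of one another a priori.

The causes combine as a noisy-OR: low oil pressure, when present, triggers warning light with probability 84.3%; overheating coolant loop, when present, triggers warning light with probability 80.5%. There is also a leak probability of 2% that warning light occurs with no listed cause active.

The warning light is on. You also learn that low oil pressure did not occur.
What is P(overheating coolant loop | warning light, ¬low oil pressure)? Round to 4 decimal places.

Under noisy-OR, P(warning light | causes) = 1 − (1−0.02)·∏(1−qᵢ) over the active causes.
By total probability over both values of overheating coolant loop:
  P(warning light | ¬low oil pressure) = 0.02*0.74 + 0.8089*0.26
        = 0.014800 + 0.210314 = 0.225114
Keeping only the overheating coolant loop-present terms gives 0.210314, so
  P(overheating coolant loop | warning light, ¬low oil pressure) = 0.210314 / 0.225114 ≈ 0.9343

P(overheating coolant loop | warning light, ¬low oil pressure) ≈ 0.9343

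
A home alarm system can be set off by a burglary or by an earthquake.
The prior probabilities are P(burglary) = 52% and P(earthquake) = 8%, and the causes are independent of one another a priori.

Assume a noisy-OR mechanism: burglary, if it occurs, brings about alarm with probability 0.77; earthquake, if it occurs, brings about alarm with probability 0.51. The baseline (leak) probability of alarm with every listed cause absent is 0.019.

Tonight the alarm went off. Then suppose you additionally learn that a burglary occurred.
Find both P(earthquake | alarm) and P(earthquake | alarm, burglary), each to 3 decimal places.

Under noisy-OR, P(alarm | causes) = 1 − (1−0.019)·∏(1−qᵢ) over the active causes.
Numerator (weight on configurations with earthquake): 0.019942 + 0.037001 = 0.056943
Normalizer over all consistent configurations: 0.019*0.48*0.92 + 0.51931*0.48*0.08 + 0.77437*0.52*0.92 + 0.889441*0.52*0.08 = 0.435792
P(earthquake | alarm) = 0.056943/0.435792 ≈ 0.131

Now also conditioning on burglary=true:
P(alarm | burglary) = 0.77437·0.92 + 0.889441·0.08 = 0.712420 + 0.071155 = 0.783575
The earthquake-present share is 0.889441·0.08 = 0.071155.
P(earthquake | alarm, burglary) = 0.071155 / 0.783575 ≈ 0.091

P(earthquake | alarm) ≈ 0.131; P(earthquake | alarm, burglary) ≈ 0.091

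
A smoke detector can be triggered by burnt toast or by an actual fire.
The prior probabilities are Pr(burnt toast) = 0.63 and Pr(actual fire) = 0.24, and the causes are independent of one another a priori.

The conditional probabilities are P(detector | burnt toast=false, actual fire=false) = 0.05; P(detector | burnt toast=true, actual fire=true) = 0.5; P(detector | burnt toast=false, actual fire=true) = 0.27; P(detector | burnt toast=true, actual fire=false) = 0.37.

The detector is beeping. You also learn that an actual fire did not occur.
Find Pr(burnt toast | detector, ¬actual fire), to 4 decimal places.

Pr(burnt toast | detector, ¬actual fire) ≈ 0.9265

Enumerate both values of burnt toast and weight by the priors:
  P(detector | ¬actual fire) = 0.05×0.37 + 0.37×0.63
        = 0.018500 + 0.233100 = 0.251600
Configurations with burnt toast contribute 0.233100, so
  P(burnt toast | detector, ¬actual fire) = 0.233100 / 0.251600 ≈ 0.9265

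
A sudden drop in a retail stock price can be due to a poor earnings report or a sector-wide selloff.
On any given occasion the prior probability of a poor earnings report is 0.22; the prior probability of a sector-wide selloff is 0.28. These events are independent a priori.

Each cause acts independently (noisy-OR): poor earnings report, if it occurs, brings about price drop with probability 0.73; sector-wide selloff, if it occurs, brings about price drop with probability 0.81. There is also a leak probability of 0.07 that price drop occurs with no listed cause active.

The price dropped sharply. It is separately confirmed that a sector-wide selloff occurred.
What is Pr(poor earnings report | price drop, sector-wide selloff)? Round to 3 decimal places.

Pr(poor earnings report | price drop, sector-wide selloff) ≈ 0.246

Under noisy-OR, P(price drop | causes) = 1 − (1−0.07)·∏(1−qᵢ) over the active causes.
P(price drop | sector-wide selloff) = 0.8233*0.78 + 0.952291*0.22 = 0.642174 + 0.209504 = 0.851678
The poor earnings report-present share is 0.952291*0.22 = 0.209504.
So P(poor earnings report | price drop, sector-wide selloff) = 0.209504/0.851678 ≈ 0.246.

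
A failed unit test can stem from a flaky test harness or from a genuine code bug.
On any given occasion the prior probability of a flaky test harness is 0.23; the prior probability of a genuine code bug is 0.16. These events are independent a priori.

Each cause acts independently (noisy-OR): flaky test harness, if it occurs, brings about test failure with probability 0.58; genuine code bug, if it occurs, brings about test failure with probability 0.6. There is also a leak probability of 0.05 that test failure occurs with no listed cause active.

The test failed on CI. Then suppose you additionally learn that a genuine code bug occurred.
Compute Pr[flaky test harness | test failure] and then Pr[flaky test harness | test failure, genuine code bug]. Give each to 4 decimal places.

Pr[flaky test harness | test failure] ≈ 0.5749; Pr[flaky test harness | test failure, genuine code bug] ≈ 0.2882

Under noisy-OR, P(test failure | causes) = 1 − (1−0.05)·∏(1−qᵢ) over the active causes.
By total probability over the 4 (flaky test harness, genuine code bug) configurations:
  P(test failure) = 0.05×0.77×0.84 + 0.62×0.77×0.16 + 0.601×0.23×0.84 + 0.8404×0.23×0.16
        = 0.032340 + 0.076384 + 0.116113 + 0.030927 = 0.255764
Keeping only the flaky test harness-present terms gives 0.147040, so
  P(flaky test harness | test failure) = 0.147040 / 0.255764 ≈ 0.5749

Now also conditioning on genuine code bug=true:
For the numerator, keep only flaky test harness=true terms: 0.8404×0.23 = 0.193292
Normalizer over all consistent configurations: 0.62×0.77 + 0.8404×0.23 = 0.670692
Posterior = 0.193292 / 0.670692 ≈ 0.2882
The drop from 0.5749 to 0.2882 is the explaining-away (discounting) effect.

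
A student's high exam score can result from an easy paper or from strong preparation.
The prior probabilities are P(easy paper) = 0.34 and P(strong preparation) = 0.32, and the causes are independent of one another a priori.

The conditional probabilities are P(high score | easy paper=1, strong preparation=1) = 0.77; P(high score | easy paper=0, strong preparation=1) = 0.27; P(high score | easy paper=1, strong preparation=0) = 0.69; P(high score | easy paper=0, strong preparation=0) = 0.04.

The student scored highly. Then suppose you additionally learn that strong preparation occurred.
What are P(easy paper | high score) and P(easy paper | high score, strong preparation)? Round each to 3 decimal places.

Enumerate the 4 (easy paper, strong preparation) configurations and weight by the priors:
  P(high score) = 0.04·0.66·0.68 + 0.27·0.66·0.32 + 0.69·0.34·0.68 + 0.77·0.34·0.32
        = 0.017952 + 0.057024 + 0.159528 + 0.083776 = 0.318280
The terms with easy paper present sum to 0.243304, so
  P(easy paper | high score) = 0.243304 / 0.318280 ≈ 0.764

Now condition on the additional information:
P(high score | strong preparation) = 0.27×0.66 + 0.77×0.34 = 0.178200 + 0.261800 = 0.440000
Restricting to configurations with easy paper present: 0.77×0.34 = 0.261800.
P(easy paper | high score, strong preparation) = 0.261800 / 0.440000 ≈ 0.595

P(easy paper | high score) ≈ 0.764; P(easy paper | high score, strong preparation) ≈ 0.595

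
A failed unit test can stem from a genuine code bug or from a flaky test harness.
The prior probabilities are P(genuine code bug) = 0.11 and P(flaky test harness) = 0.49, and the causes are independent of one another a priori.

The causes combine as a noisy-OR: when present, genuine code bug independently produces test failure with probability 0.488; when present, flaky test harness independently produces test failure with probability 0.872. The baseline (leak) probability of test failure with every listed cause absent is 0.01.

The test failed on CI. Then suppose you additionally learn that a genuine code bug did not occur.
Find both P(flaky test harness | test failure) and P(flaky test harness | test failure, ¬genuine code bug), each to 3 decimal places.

P(flaky test harness | test failure) ≈ 0.931; P(flaky test harness | test failure, ¬genuine code bug) ≈ 0.988

Under noisy-OR, P(test failure | causes) = 1 − (1−0.01)·∏(1−qᵢ) over the active causes.
Weight on flaky test harness=true, given the evidence: 0.380837 + 0.050403 = 0.431240
Normalizer over all consistent configurations: 0.01·0.89·0.51 + 0.87328·0.89·0.49 + 0.49312·0.11·0.51 + 0.935119·0.11·0.49 = 0.463443
Posterior = 0.431240 / 0.463443 ≈ 0.931

With the extra evidence:
Numerator (weight on configurations with flaky test harness): 0.87328·0.49 = 0.427907
Normalizer over all consistent configurations: 0.01·0.51 + 0.87328·0.49 = 0.433007
Posterior = 0.427907 / 0.433007 ≈ 0.988
With genuine code bug excluded, flaky test harness must carry more of the explanatory weight for the test failure.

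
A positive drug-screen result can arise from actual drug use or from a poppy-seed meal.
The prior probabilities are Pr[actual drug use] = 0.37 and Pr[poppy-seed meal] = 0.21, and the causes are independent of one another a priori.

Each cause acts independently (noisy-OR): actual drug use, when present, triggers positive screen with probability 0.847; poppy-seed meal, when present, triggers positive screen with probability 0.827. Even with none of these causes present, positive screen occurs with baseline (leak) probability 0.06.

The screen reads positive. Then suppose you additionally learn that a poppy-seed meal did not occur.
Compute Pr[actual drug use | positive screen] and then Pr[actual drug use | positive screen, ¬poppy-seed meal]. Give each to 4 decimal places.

Under noisy-OR, P(positive screen | causes) = 1 − (1−0.06)·∏(1−qᵢ) over the active causes.
Numerator (weight on configurations with actual drug use): 0.250261 + 0.075767 = 0.326028
The normalizing constant is 0.06×0.63×0.79 + 0.83738×0.63×0.21 + 0.85618×0.37×0.79 + 0.975119×0.37×0.21 = 0.466675
P(actual drug use | positive screen) = 0.326028/0.466675 ≈ 0.6986

With the extra evidence:
Sum P(positive screen|·) weighted by the priors over both values of actual drug use:
  P(positive screen | ¬poppy-seed meal) = 0.06·0.63 + 0.85618·0.37
        = 0.037800 + 0.316787 = 0.354587
Configurations with actual drug use contribute 0.316787, so
  P(actual drug use | positive screen, ¬poppy-seed meal) = 0.316787 / 0.354587 ≈ 0.8934

Pr[actual drug use | positive screen] ≈ 0.6986; Pr[actual drug use | positive screen, ¬poppy-seed meal] ≈ 0.8934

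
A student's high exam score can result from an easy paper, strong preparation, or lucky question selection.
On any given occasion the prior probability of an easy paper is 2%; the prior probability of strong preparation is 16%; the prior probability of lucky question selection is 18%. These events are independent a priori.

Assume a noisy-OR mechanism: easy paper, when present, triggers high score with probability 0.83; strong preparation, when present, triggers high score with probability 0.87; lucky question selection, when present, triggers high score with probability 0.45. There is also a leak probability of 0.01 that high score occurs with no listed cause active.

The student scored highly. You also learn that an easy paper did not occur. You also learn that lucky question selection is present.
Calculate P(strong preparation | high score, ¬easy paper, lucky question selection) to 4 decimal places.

Under noisy-OR, P(high score | causes) = 1 − (1−0.01)·∏(1−qᵢ) over the active causes.
Numerator (weight on configurations with strong preparation): 0.929215·0.16 = 0.148674
The normalizing constant is 0.4555·0.84 + 0.929215·0.16 = 0.531294
Posterior = 0.148674 / 0.531294 ≈ 0.2798

P(strong preparation | high score, ¬easy paper, lucky question selection) ≈ 0.2798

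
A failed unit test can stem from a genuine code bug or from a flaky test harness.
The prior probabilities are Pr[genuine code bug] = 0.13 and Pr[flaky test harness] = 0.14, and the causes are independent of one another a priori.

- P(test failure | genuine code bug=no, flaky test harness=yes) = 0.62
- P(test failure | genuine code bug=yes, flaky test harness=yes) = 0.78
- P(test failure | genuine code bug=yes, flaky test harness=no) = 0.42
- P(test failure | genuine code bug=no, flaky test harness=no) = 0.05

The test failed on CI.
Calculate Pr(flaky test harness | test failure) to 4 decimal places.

Enumerate the 4 (genuine code bug, flaky test harness) configurations and weight by the priors:
  P(test failure) = 0.05·0.87·0.86 + 0.62·0.87·0.14 + 0.42·0.13·0.86 + 0.78·0.13·0.14
        = 0.037410 + 0.075516 + 0.046956 + 0.014196 = 0.174078
The terms with flaky test harness present sum to 0.089712, so
  P(flaky test harness | test failure) = 0.089712 / 0.174078 ≈ 0.5154

Pr(flaky test harness | test failure) ≈ 0.5154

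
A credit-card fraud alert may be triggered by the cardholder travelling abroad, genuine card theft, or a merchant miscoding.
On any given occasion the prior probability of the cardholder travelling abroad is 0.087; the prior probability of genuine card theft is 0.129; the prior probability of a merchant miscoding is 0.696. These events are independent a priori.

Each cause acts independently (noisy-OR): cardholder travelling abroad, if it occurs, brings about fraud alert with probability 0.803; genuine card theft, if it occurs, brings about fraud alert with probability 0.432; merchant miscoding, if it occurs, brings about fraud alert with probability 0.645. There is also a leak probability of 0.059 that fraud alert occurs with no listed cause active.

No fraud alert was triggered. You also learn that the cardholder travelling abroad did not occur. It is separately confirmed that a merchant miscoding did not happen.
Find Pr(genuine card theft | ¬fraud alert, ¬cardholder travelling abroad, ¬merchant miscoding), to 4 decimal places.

Pr(genuine card theft | ¬fraud alert, ¬cardholder travelling abroad, ¬merchant miscoding) ≈ 0.0776

Under noisy-OR, P(fraud alert | causes) = 1 − (1−0.059)·∏(1−qᵢ) over the active causes.
P(¬fraud alert | ¬cardholder travelling abroad, ¬merchant miscoding) = 0.941×0.871 + 0.534488×0.129 = 0.819611 + 0.068949 = 0.888560
Restricting to configurations with genuine card theft present: 0.534488×0.129 = 0.068949.
P(genuine card theft | ¬fraud alert, ¬cardholder travelling abroad, ¬merchant miscoding) = 0.068949 / 0.888560 ≈ 0.0776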